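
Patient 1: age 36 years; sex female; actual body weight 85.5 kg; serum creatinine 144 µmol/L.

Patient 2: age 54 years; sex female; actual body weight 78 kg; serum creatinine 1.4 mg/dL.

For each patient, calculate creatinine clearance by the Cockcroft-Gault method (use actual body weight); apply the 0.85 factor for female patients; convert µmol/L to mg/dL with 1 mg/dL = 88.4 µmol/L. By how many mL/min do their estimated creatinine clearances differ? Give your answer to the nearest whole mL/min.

8 mL/min

Patient 1: SCr = 144 / 88.4 = 1.629 mg/dL
Patient 1: CrCl = (140 − 36) × 85.5 / (72 × 1.629) × 0.85 = 8892.0 / 117.29 × 0.85 ≈ 64.4 mL/min
Patient 2: CrCl = (140 − 54) × 78 / (72 × 1.4) × 0.85 = 6708.0 / 100.80 × 0.85 ≈ 56.6 mL/min
|64.4 − 56.6| = 7.8 mL/min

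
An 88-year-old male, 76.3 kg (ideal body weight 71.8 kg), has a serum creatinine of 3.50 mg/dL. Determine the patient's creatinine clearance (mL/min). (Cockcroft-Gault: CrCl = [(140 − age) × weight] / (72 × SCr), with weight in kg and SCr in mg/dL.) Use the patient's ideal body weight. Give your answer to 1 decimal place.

14.8 mL/min

CrCl = (140 − 88) × 71.8 / (72 × 3.5) = 3733.6 / 252.00 ≈ 14.8 mL/min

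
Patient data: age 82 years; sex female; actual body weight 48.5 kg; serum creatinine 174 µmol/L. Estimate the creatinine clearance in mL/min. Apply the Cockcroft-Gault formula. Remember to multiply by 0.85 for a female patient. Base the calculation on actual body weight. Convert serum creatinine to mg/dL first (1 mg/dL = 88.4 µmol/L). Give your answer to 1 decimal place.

SCr = 174 / 88.4 = 1.968 mg/dL
CrCl = (140 − 82) × 48.5 / (72 × 1.968) × 0.85 = 2813.0 / 141.70 × 0.85 ≈ 16.9 mL/min

16.9 mL/min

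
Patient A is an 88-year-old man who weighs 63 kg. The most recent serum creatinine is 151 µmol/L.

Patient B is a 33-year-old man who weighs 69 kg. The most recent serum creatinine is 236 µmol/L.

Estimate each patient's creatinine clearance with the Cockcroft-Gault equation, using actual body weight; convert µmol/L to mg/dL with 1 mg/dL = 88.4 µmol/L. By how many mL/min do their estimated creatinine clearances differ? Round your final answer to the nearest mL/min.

Patient A: SCr = 151 / 88.4 = 1.708 mg/dL
Patient A: CrCl = (140 − 88) × 63 / (72 × 1.708) = 3276.0 / 122.98 ≈ 26.6 mL/min
Patient B: SCr = 236 / 88.4 = 2.67 mg/dL
Patient B: CrCl = (140 − 33) × 69 / (72 × 2.67) = 7383.0 / 192.24 ≈ 38.4 mL/min
|26.6 − 38.4| = 11.8 mL/min

12 mL/min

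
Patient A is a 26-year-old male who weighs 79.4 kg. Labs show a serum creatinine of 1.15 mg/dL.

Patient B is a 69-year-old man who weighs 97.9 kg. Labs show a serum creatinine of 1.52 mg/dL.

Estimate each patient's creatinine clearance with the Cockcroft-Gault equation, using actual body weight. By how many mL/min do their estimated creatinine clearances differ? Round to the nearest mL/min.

46 mL/min

Patient A: CrCl = (140 − 26) × 79.4 / (72 × 1.15) = 9051.6 / 82.80 ≈ 109.3 mL/min
Patient B: CrCl = (140 − 69) × 97.9 / (72 × 1.52) = 6950.9 / 109.44 ≈ 63.5 mL/min
|109.3 − 63.5| = 45.8 mL/min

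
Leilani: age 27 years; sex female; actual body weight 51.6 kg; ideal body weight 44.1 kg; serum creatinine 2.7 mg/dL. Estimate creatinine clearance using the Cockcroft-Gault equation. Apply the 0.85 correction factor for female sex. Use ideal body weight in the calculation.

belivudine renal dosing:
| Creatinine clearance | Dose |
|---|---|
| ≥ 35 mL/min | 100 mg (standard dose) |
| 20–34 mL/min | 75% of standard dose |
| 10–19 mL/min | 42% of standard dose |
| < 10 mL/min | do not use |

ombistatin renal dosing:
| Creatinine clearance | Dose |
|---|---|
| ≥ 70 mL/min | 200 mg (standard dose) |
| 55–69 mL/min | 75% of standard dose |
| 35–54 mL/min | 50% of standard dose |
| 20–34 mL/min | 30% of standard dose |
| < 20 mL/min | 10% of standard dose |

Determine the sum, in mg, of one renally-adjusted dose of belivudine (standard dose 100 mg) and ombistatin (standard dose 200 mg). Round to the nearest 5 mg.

135 mg

CrCl = (140 − 27) × 44.1 / (72 × 2.7) × 0.85 = 4983.3 / 194.40 × 0.85 ≈ 21.8 mL/min
CrCl ≈ 22 mL/min.
belivudine: 20–34 mL/min → 75% of 100 mg = 75 mg.
ombistatin: 20–34 mL/min → 30% of 200 mg = 60 mg.
Total = 75 + 60 = 135 mg.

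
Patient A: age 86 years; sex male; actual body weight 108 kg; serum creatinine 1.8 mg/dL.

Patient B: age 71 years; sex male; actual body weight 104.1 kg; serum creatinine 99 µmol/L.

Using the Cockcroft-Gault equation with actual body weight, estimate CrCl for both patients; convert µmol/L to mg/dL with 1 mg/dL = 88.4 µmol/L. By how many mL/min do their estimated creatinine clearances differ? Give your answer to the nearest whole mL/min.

Patient A: CrCl = (140 − 86) × 108 / (72 × 1.8) = 5832.0 / 129.60 ≈ 45.0 mL/min
Patient B: SCr = 99 / 88.4 = 1.12 mg/dL
Patient B: CrCl = (140 − 71) × 104.1 / (72 × 1.12) = 7182.9 / 80.64 ≈ 89.1 mL/min
|45.0 − 89.1| = 44.1 mL/min

44 mL/min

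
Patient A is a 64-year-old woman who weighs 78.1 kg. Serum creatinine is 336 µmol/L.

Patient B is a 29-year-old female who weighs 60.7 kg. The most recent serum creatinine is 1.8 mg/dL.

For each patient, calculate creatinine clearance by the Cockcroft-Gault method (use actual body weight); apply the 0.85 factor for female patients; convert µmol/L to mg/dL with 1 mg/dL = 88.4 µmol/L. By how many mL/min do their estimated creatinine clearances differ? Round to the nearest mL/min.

26 mL/min

Patient A: SCr = 336 / 88.4 = 3.801 mg/dL
Patient A: CrCl = (140 − 64) × 78.1 / (72 × 3.801) × 0.85 = 5935.6 / 273.67 × 0.85 ≈ 18.4 mL/min
Patient B: CrCl = (140 − 29) × 60.7 / (72 × 1.8) × 0.85 = 6737.7 / 129.60 × 0.85 ≈ 44.2 mL/min
|18.4 − 44.2| = 25.8 mL/min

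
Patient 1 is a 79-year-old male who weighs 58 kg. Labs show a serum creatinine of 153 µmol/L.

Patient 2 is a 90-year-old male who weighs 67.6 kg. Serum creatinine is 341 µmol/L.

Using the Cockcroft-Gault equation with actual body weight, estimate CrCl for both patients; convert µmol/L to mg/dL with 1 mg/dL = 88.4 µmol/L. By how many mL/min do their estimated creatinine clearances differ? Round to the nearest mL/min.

Patient 1: SCr = 153 / 88.4 = 1.731 mg/dL
Patient 1: CrCl = (140 − 79) × 58 / (72 × 1.731) = 3538.0 / 124.63 ≈ 28.4 mL/min
Patient 2: SCr = 341 / 88.4 = 3.857 mg/dL
Patient 2: CrCl = (140 − 90) × 67.6 / (72 × 3.857) = 3380.0 / 277.70 ≈ 12.2 mL/min
|28.4 − 12.2| = 16.2 mL/min

16 mL/min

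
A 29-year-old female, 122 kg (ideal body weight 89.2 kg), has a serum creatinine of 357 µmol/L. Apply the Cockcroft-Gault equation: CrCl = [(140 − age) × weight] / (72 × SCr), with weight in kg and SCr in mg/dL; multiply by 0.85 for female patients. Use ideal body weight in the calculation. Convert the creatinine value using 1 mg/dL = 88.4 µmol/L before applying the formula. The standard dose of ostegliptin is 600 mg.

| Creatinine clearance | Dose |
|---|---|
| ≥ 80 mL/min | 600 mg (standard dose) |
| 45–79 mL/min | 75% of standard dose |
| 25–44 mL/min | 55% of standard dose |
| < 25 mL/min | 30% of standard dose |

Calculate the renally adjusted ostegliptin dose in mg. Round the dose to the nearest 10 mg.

SCr = 357 / 88.4 = 4.038 mg/dL
CrCl = (140 − 29) × 89.2 / (72 × 4.038) × 0.85 = 9901.2 / 290.74 × 0.85 ≈ 28.9 mL/min
CrCl ≈ 29 mL/min → bracket 25–44 mL/min.
55% of 600 mg = 330 mg

330 mg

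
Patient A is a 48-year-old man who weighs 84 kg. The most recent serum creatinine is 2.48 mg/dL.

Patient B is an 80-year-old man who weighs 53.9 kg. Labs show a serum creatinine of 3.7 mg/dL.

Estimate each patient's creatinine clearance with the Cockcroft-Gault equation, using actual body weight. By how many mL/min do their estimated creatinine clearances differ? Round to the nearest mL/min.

Patient A: CrCl = (140 − 48) × 84 / (72 × 2.48) = 7728.0 / 178.56 ≈ 43.3 mL/min
Patient B: CrCl = (140 − 80) × 53.9 / (72 × 3.7) = 3234.0 / 266.40 ≈ 12.1 mL/min
|43.3 − 12.1| = 31.2 mL/min

31 mL/min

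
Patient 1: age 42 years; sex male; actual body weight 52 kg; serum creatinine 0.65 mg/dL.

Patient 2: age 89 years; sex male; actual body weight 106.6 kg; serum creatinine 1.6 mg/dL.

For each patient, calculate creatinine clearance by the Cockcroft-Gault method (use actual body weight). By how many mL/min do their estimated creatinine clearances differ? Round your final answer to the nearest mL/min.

Patient 1: CrCl = (140 − 42) × 52 / (72 × 0.65) = 5096.0 / 46.80 ≈ 108.9 mL/min
Patient 2: CrCl = (140 − 89) × 106.6 / (72 × 1.6) = 5436.6 / 115.20 ≈ 47.2 mL/min
|108.9 − 47.2| = 61.7 mL/min

62 mL/min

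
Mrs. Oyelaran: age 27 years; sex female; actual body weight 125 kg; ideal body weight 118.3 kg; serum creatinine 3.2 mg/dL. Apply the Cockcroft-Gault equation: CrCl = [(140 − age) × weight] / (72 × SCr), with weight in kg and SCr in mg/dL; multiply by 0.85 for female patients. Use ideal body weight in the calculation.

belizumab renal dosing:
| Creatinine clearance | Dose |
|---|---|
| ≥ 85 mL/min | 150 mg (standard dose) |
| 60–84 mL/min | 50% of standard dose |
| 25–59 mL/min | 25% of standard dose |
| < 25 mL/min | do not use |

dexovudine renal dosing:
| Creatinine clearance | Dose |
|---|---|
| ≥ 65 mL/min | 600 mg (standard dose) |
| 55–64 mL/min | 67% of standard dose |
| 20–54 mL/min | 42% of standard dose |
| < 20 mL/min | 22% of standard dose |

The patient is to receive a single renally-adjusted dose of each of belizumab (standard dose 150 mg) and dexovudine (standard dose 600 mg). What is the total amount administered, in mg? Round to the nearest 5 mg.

290 mg

CrCl = (140 − 27) × 118.3 / (72 × 3.2) × 0.85 = 13367.9 / 230.40 × 0.85 ≈ 49.3 mL/min
CrCl ≈ 49 mL/min.
belizumab: 25–59 mL/min → 25% of 150 mg = 37.5 mg.
dexovudine: 20–54 mL/min → 42% of 600 mg = 252 mg.
Total = 37.5 + 252 = 289.5 mg.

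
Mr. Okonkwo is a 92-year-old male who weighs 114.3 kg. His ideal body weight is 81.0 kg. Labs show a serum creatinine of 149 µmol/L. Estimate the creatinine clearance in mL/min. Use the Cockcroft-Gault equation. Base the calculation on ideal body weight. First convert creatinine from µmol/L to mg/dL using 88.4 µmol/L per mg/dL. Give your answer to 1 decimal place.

SCr = 149 / 88.4 = 1.686 mg/dL
CrCl = (140 − 92) × 81 / (72 × 1.686) = 3888.0 / 121.39 ≈ 32.0 mL/min

32.0 mL/min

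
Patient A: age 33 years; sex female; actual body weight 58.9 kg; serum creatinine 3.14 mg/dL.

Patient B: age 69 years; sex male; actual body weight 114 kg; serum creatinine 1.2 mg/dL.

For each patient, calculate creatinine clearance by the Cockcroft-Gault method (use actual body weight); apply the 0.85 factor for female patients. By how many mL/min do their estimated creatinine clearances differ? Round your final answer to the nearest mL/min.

Patient A: CrCl = (140 − 33) × 58.9 / (72 × 3.14) × 0.85 = 6302.3 / 226.08 × 0.85 ≈ 23.7 mL/min
Patient B: CrCl = (140 − 69) × 114 / (72 × 1.2) = 8094.0 / 86.40 ≈ 93.7 mL/min
|23.7 − 93.7| = 70.0 mL/min

70 mL/min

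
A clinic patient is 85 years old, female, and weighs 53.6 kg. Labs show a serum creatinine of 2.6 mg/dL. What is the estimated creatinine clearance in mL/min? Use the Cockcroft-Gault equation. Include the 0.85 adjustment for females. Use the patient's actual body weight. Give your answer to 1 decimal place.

13.4 mL/min

CrCl = (140 − 85) × 53.6 / (72 × 2.6) × 0.85 = 2948.0 / 187.20 × 0.85 ≈ 13.4 mL/min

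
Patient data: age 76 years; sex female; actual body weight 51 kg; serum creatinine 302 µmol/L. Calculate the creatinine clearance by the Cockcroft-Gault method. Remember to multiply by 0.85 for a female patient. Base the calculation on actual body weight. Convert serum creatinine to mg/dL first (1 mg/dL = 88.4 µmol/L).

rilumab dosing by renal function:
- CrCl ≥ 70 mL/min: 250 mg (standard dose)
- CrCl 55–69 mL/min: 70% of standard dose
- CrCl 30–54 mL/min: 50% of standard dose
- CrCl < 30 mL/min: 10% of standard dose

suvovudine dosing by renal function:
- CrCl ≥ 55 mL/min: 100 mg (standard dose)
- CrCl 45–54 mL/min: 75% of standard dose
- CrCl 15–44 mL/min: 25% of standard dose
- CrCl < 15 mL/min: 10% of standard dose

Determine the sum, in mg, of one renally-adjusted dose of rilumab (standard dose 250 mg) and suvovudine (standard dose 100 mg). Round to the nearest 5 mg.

SCr = 302 / 88.4 = 3.416 mg/dL
CrCl = (140 − 76) × 51 / (72 × 3.416) × 0.85 = 3264.0 / 245.95 × 0.85 ≈ 11.3 mL/min
CrCl ≈ 11 mL/min.
rilumab: < 30 mL/min → 10% of 250 mg = 25 mg.
suvovudine: < 15 mL/min → 10% of 100 mg = 10 mg.
Total = 25 + 10 = 35 mg.

35 mg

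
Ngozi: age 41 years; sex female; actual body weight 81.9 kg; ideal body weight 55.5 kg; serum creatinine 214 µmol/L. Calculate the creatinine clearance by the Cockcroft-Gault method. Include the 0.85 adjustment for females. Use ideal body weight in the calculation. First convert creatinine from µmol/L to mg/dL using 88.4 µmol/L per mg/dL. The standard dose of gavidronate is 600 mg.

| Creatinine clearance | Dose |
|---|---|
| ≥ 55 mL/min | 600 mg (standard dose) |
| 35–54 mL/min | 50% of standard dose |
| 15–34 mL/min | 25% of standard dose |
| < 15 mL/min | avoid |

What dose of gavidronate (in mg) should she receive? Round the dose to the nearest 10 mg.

150 mg

SCr = 214 / 88.4 = 2.421 mg/dL
CrCl = (140 − 41) × 55.5 / (72 × 2.421) × 0.85 = 5494.5 / 174.31 × 0.85 ≈ 26.8 mL/min
CrCl ≈ 27 mL/min → bracket 15–34 mL/min.
25% of 600 mg = 150 mg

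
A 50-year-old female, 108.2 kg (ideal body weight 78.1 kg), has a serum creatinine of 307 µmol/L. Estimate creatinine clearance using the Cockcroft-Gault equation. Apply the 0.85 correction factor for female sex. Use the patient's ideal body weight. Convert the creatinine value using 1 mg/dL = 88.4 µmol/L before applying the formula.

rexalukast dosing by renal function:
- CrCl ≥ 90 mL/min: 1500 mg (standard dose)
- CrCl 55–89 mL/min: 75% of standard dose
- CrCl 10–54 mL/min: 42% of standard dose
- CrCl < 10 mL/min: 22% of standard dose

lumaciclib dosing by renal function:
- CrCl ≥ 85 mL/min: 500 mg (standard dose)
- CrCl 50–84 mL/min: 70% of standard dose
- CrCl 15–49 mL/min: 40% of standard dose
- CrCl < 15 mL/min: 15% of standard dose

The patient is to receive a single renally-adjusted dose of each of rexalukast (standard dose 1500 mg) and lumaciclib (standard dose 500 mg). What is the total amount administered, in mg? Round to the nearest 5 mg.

SCr = 307 / 88.4 = 3.473 mg/dL
CrCl = (140 − 50) × 78.1 / (72 × 3.473) × 0.85 = 7029.0 / 250.06 × 0.85 ≈ 23.9 mL/min
CrCl ≈ 24 mL/min.
rexalukast: 10–54 mL/min → 42% of 1500 mg = 630 mg.
lumaciclib: 15–49 mL/min → 40% of 500 mg = 200 mg.
Total = 630 + 200 = 830 mg.

830 mg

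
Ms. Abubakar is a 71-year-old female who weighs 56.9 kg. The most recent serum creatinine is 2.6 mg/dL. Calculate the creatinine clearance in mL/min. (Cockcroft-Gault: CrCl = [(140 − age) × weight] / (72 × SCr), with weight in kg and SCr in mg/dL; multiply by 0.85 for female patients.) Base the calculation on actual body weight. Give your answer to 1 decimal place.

CrCl = (140 − 71) × 56.9 / (72 × 2.6) × 0.85 = 3926.1 / 187.20 × 0.85 ≈ 17.8 mL/min

17.8 mL/min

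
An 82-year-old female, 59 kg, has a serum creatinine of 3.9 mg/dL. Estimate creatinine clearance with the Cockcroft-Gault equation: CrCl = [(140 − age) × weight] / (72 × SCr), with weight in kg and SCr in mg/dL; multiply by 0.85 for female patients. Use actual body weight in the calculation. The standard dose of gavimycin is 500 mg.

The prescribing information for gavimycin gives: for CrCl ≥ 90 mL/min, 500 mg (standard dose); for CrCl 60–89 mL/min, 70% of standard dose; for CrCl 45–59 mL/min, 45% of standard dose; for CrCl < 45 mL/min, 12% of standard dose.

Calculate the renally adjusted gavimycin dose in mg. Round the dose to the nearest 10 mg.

60 mg

CrCl = (140 − 82) × 59 / (72 × 3.9) × 0.85 = 3422.0 / 280.80 × 0.85 ≈ 10.4 mL/min
CrCl ≈ 10 mL/min → bracket < 45 mL/min.
12% of 500 mg = 60 mg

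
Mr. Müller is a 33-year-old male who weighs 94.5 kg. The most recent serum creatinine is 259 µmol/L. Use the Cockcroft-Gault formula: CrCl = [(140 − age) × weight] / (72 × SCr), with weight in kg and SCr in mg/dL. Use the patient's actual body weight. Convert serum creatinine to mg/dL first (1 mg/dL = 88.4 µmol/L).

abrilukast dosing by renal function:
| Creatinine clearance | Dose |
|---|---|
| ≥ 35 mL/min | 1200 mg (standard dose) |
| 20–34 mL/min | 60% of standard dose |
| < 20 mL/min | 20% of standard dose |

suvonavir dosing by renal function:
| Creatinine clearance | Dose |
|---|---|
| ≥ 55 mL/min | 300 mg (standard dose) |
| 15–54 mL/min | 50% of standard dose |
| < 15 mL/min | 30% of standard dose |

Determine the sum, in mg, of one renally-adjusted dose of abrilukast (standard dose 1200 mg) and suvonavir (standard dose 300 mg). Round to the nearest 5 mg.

1350 mg

SCr = 259 / 88.4 = 2.93 mg/dL
CrCl = (140 − 33) × 94.5 / (72 × 2.93) = 10111.5 / 210.96 ≈ 47.9 mL/min
CrCl ≈ 48 mL/min.
abrilukast: ≥ 35 mL/min → 100% of 1200 mg = 1200 mg.
suvonavir: 15–54 mL/min → 50% of 300 mg = 150 mg.
Total = 1200 + 150 = 1350 mg.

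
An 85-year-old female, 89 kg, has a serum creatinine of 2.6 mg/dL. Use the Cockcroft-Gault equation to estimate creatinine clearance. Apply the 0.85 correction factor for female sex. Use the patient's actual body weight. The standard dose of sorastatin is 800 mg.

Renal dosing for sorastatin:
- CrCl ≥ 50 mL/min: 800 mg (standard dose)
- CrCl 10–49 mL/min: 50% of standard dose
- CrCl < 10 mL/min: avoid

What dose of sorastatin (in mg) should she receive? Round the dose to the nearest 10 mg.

400 mg

CrCl = (140 − 85) × 89 / (72 × 2.6) × 0.85 = 4895.0 / 187.20 × 0.85 ≈ 22.2 mL/min
CrCl ≈ 22 mL/min → bracket 10–49 mL/min.
50% of 800 mg = 400 mg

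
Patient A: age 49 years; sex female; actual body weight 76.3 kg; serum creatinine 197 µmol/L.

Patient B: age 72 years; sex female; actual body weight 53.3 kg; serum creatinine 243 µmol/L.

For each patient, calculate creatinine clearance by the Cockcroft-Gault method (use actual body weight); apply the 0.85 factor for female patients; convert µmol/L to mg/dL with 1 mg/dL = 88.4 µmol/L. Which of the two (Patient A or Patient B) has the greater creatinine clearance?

Patient A

Patient A: SCr = 197 / 88.4 = 2.229 mg/dL
Patient A: CrCl = (140 − 49) × 76.3 / (72 × 2.229) × 0.85 = 6943.3 / 160.49 × 0.85 ≈ 36.8 mL/min
Patient B: SCr = 243 / 88.4 = 2.749 mg/dL
Patient B: CrCl = (140 − 72) × 53.3 / (72 × 2.749) × 0.85 = 3624.4 / 197.93 × 0.85 ≈ 15.6 mL/min
36.8 vs 15.6 mL/min → Patient A is higher.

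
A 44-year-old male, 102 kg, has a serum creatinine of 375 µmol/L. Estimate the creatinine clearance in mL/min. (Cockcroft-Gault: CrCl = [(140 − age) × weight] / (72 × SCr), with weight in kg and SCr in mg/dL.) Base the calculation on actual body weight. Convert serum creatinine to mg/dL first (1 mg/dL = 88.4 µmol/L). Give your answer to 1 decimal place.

SCr = 375 / 88.4 = 4.242 mg/dL
CrCl = (140 − 44) × 102 / (72 × 4.242) = 9792.0 / 305.42 ≈ 32.1 mL/min

32.1 mL/min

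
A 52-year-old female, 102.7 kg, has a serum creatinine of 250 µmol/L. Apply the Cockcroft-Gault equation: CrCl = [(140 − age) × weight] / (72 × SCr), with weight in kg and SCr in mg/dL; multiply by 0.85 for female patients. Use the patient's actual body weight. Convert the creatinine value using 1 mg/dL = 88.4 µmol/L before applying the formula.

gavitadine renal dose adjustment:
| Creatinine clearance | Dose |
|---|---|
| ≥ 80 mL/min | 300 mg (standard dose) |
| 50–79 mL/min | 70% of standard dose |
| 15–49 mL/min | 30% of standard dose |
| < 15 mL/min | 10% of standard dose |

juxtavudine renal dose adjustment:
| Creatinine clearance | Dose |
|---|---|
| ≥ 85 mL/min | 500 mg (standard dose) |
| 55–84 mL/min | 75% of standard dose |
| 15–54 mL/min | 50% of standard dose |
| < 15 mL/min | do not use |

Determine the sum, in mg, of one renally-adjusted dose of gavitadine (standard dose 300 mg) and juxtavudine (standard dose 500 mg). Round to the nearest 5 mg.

340 mg

SCr = 250 / 88.4 = 2.828 mg/dL
CrCl = (140 − 52) × 102.7 / (72 × 2.828) × 0.85 = 9037.6 / 203.62 × 0.85 ≈ 37.7 mL/min
CrCl ≈ 38 mL/min.
gavitadine: 15–49 mL/min → 30% of 300 mg = 90 mg.
juxtavudine: 15–54 mL/min → 50% of 500 mg = 250 mg.
Total = 90 + 250 = 340 mg.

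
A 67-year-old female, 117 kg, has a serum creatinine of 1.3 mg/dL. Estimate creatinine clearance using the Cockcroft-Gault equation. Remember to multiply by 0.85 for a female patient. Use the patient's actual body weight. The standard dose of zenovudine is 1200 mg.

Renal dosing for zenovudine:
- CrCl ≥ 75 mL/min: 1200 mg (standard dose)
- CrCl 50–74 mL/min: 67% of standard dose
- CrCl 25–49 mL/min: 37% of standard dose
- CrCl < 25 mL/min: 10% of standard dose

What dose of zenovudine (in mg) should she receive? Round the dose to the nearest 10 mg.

1200 mg

CrCl = (140 − 67) × 117 / (72 × 1.3) × 0.85 = 8541.0 / 93.60 × 0.85 ≈ 77.6 mL/min
CrCl ≈ 78 mL/min → bracket ≥ 75 mL/min.
100% of 1200 mg = 1200 mg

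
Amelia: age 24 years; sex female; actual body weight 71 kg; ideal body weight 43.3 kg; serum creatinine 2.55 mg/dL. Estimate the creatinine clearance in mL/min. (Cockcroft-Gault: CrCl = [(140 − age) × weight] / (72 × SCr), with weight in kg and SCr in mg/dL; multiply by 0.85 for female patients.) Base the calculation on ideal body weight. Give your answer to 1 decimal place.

CrCl = (140 − 24) × 43.3 / (72 × 2.55) × 0.85 = 5022.8 / 183.60 × 0.85 ≈ 23.3 mL/min

23.3 mL/min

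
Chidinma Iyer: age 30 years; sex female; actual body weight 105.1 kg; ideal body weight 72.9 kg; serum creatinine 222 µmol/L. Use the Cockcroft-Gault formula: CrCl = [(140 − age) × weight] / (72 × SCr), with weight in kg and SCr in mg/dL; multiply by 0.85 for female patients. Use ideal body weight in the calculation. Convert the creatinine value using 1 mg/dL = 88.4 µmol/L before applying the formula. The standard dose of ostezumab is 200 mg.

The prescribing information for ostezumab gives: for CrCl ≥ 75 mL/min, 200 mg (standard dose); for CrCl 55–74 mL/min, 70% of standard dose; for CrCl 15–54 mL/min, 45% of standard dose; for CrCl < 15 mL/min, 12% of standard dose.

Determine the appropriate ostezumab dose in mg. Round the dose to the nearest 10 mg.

SCr = 222 / 88.4 = 2.511 mg/dL
CrCl = (140 − 30) × 72.9 / (72 × 2.511) × 0.85 = 8019.0 / 180.79 × 0.85 ≈ 37.7 mL/min
CrCl ≈ 38 mL/min → bracket 15–54 mL/min.
45% of 200 mg = 90 mg

90 mg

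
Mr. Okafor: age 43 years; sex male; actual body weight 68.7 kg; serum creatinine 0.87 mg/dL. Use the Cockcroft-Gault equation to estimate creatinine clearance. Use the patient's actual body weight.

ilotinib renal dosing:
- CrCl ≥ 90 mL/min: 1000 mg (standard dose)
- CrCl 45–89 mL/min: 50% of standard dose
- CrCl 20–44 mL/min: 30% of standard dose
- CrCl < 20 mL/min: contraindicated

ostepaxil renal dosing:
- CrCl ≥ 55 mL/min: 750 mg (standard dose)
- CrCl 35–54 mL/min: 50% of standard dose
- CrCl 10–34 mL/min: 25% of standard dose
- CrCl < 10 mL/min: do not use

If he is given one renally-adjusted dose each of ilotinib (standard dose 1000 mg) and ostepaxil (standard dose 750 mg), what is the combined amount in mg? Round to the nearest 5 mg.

1750 mg

CrCl = (140 − 43) × 68.7 / (72 × 0.87) = 6663.9 / 62.64 ≈ 106.4 mL/min
CrCl ≈ 106 mL/min.
ilotinib: ≥ 90 mL/min → 100% of 1000 mg = 1000 mg.
ostepaxil: ≥ 55 mL/min → 100% of 750 mg = 750 mg.
Total = 1000 + 750 = 1750 mg.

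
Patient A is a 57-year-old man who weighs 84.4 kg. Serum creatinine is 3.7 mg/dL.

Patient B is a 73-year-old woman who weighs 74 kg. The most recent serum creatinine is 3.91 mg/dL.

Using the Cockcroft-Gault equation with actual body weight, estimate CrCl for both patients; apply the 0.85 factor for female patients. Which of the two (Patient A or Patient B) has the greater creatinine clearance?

Patient A

Patient A: CrCl = (140 − 57) × 84.4 / (72 × 3.7) = 7005.2 / 266.40 ≈ 26.3 mL/min
Patient B: CrCl = (140 − 73) × 74 / (72 × 3.91) × 0.85 = 4958.0 / 281.52 × 0.85 ≈ 15.0 mL/min
26.3 vs 15.0 mL/min → Patient A is higher.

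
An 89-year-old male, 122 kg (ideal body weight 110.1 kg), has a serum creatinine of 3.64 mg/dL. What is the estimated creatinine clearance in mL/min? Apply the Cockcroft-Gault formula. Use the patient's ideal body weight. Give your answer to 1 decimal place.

21.4 mL/min

CrCl = (140 − 89) × 110.1 / (72 × 3.64) = 5615.1 / 262.08 ≈ 21.4 mL/min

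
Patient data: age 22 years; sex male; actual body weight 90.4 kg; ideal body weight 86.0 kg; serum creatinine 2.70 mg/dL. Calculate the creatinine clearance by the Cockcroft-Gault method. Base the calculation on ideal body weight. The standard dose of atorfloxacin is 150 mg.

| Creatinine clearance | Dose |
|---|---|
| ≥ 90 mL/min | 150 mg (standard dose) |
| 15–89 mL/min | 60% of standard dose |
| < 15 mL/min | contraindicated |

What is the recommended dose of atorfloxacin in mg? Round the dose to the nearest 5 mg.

CrCl = (140 − 22) × 86 / (72 × 2.7) = 10148.0 / 194.40 ≈ 52.2 mL/min
CrCl ≈ 52 mL/min → bracket 15–89 mL/min.
60% of 150 mg = 90 mg

90 mg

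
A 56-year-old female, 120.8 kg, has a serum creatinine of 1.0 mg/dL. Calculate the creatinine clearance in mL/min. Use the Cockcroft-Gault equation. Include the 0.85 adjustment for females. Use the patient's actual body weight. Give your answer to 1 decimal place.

CrCl = (140 − 56) × 120.8 / (72 × 1) × 0.85 = 10147.2 / 72.00 × 0.85 ≈ 119.8 mL/min

119.8 mL/min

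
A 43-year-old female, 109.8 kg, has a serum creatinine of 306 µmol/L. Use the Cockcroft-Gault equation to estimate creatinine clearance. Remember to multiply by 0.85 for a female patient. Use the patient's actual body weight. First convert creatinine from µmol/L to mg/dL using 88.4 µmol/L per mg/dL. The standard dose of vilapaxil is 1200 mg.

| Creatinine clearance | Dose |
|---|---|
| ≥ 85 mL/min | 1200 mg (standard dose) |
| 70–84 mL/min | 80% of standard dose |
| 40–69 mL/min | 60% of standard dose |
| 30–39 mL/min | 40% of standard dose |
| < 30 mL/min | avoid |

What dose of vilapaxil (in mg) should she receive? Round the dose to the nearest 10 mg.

480 mg

SCr = 306 / 88.4 = 3.462 mg/dL
CrCl = (140 − 43) × 109.8 / (72 × 3.462) × 0.85 = 10650.6 / 249.26 × 0.85 ≈ 36.3 mL/min
CrCl ≈ 36 mL/min → bracket 30–39 mL/min.
40% of 1200 mg = 480 mg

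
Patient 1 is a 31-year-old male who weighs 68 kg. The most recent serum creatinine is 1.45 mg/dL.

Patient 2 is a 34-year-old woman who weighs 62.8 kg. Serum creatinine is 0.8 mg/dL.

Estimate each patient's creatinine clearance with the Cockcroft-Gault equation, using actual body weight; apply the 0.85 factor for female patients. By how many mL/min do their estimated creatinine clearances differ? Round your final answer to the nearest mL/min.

Patient 1: CrCl = (140 − 31) × 68 / (72 × 1.45) = 7412.0 / 104.40 ≈ 71.0 mL/min
Patient 2: CrCl = (140 − 34) × 62.8 / (72 × 0.8) × 0.85 = 6656.8 / 57.60 × 0.85 ≈ 98.2 mL/min
|71.0 − 98.2| = 27.2 mL/min

27 mL/min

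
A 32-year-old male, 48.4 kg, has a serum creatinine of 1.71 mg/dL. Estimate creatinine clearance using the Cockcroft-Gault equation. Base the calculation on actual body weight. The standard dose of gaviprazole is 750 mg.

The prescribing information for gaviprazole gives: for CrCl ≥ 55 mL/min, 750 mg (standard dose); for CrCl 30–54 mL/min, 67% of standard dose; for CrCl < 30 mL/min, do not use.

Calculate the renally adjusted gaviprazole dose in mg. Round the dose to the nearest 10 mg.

500 mg

CrCl = (140 − 32) × 48.4 / (72 × 1.71) = 5227.2 / 123.12 ≈ 42.5 mL/min
CrCl ≈ 42 mL/min → bracket 30–54 mL/min.
67% of 750 mg = 502.5 mg → 500 mg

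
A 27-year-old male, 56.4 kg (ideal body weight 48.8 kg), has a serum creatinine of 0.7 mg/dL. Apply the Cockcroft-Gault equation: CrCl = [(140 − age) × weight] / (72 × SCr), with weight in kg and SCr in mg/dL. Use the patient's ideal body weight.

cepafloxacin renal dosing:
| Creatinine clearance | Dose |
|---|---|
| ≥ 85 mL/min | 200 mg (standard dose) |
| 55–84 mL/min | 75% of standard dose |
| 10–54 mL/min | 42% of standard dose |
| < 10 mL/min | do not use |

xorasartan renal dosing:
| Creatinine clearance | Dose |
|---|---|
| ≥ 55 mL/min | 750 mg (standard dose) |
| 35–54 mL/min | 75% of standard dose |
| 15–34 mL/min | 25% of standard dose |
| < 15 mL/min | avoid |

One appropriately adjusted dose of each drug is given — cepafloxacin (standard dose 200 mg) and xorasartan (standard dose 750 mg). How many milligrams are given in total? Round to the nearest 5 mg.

950 mg

CrCl = (140 − 27) × 48.8 / (72 × 0.7) = 5514.4 / 50.40 ≈ 109.4 mL/min
CrCl ≈ 109 mL/min.
cepafloxacin: ≥ 85 mL/min → 100% of 200 mg = 200 mg.
xorasartan: ≥ 55 mL/min → 100% of 750 mg = 750 mg.
Total = 200 + 750 = 950 mg.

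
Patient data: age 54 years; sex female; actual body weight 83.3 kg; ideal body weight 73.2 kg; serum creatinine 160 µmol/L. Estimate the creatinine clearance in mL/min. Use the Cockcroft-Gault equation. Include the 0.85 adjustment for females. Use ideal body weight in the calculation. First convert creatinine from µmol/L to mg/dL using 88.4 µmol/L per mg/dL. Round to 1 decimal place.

41.1 mL/min

SCr = 160 / 88.4 = 1.81 mg/dL
CrCl = (140 − 54) × 73.2 / (72 × 1.81) × 0.85 = 6295.2 / 130.32 × 0.85 ≈ 41.1 mL/min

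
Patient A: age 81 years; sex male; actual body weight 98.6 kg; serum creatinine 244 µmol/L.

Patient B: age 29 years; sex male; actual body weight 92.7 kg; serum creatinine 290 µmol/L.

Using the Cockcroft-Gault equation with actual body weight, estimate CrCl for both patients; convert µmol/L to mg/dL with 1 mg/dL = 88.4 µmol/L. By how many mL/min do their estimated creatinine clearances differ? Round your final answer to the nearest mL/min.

Patient A: SCr = 244 / 88.4 = 2.76 mg/dL
Patient A: CrCl = (140 − 81) × 98.6 / (72 × 2.76) = 5817.4 / 198.72 ≈ 29.3 mL/min
Patient B: SCr = 290 / 88.4 = 3.281 mg/dL
Patient B: CrCl = (140 − 29) × 92.7 / (72 × 3.281) = 10289.7 / 236.23 ≈ 43.6 mL/min
|29.3 − 43.6| = 14.3 mL/min

14 mL/min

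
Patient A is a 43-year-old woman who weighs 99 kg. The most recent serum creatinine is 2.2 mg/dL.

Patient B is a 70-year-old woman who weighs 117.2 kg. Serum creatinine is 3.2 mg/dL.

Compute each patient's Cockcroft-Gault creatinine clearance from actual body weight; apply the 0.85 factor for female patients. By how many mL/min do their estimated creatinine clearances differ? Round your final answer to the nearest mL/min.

Patient A: CrCl = (140 − 43) × 99 / (72 × 2.2) × 0.85 = 9603.0 / 158.40 × 0.85 ≈ 51.5 mL/min
Patient B: CrCl = (140 − 70) × 117.2 / (72 × 3.2) × 0.85 = 8204.0 / 230.40 × 0.85 ≈ 30.3 mL/min
|51.5 − 30.3| = 21.2 mL/min

21 mL/min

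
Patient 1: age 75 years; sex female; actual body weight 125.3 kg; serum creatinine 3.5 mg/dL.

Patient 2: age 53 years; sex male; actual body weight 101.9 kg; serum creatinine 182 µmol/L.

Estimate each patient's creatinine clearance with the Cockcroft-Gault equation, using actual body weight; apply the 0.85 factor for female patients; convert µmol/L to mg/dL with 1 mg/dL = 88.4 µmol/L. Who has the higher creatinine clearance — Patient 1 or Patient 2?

Patient 1: CrCl = (140 − 75) × 125.3 / (72 × 3.5) × 0.85 = 8144.5 / 252.00 × 0.85 ≈ 27.5 mL/min
Patient 2: SCr = 182 / 88.4 = 2.059 mg/dL
Patient 2: CrCl = (140 − 53) × 101.9 / (72 × 2.059) = 8865.3 / 148.25 ≈ 59.8 mL/min
27.5 vs 59.8 mL/min → Patient 2 is higher.

Patient 2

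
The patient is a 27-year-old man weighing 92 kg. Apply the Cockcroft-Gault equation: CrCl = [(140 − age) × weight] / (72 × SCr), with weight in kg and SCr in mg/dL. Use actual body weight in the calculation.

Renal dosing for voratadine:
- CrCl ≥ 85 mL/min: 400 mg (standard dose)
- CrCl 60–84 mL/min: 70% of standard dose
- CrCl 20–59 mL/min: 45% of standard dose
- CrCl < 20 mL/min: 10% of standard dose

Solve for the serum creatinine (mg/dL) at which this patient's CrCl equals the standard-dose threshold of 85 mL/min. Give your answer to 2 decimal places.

Standard dose requires CrCl ≥ 85 mL/min.
Set (140 − 27) × 92 / (72 × SCr) = 85
SCr = (140 − 27) × 92 / (72 × 85) = 1.699 mg/dL

1.70 mg/dL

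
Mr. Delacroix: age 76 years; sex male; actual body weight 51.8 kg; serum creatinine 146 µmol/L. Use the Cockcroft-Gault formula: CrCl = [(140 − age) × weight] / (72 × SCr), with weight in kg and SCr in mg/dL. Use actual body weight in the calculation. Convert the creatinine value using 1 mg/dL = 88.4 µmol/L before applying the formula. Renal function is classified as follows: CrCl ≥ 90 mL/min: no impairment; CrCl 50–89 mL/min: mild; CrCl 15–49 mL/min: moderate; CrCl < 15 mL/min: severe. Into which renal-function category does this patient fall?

moderate

SCr = 146 / 88.4 = 1.652 mg/dL
CrCl = (140 − 76) × 51.8 / (72 × 1.652) = 3315.2 / 118.94 ≈ 27.9 mL/min
28 mL/min falls in the 'moderate' range.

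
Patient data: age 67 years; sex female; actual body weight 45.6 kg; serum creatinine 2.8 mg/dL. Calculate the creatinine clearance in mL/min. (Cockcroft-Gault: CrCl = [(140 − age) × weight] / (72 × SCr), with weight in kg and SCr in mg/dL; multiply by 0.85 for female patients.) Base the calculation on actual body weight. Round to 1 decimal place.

CrCl = (140 − 67) × 45.6 / (72 × 2.8) × 0.85 = 3328.8 / 201.60 × 0.85 ≈ 14.0 mL/min

14.0 mL/min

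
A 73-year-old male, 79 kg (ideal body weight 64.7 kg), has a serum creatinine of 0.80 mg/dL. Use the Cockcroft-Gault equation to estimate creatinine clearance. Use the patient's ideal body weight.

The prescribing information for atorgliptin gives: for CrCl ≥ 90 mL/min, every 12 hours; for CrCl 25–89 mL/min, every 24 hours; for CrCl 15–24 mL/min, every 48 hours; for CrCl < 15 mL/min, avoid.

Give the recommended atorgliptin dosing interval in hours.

CrCl = (140 − 73) × 64.7 / (72 × 0.8) = 4334.9 / 57.60 ≈ 75.3 mL/min
CrCl ≈ 75 mL/min → bracket 25–89 mL/min → every 24 hours.

every 24 hours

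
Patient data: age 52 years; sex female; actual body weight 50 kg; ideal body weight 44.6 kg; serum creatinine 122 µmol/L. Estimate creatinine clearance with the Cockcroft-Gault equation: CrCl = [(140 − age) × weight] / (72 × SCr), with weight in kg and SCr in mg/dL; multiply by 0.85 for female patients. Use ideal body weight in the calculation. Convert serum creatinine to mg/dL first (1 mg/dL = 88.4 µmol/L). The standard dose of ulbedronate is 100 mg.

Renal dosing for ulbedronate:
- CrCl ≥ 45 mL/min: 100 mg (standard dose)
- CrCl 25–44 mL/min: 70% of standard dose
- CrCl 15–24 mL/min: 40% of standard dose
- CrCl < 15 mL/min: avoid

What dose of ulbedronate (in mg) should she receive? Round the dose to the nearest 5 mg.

70 mg

SCr = 122 / 88.4 = 1.38 mg/dL
CrCl = (140 − 52) × 44.6 / (72 × 1.38) × 0.85 = 3924.8 / 99.36 × 0.85 ≈ 33.6 mL/min
CrCl ≈ 34 mL/min → bracket 25–44 mL/min.
70% of 100 mg = 70 mg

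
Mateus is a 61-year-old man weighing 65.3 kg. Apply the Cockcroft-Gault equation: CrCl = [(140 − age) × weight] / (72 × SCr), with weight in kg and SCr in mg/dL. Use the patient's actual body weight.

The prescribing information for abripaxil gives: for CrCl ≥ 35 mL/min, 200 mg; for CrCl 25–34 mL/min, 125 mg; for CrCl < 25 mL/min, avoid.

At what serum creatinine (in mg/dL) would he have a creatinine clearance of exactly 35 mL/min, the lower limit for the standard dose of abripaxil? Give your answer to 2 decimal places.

Standard dose requires CrCl ≥ 35 mL/min.
Set (140 − 61) × 65.3 / (72 × SCr) = 35
SCr = (140 − 61) × 65.3 / (72 × 35) = 2.047 mg/dL

2.05 mg/dL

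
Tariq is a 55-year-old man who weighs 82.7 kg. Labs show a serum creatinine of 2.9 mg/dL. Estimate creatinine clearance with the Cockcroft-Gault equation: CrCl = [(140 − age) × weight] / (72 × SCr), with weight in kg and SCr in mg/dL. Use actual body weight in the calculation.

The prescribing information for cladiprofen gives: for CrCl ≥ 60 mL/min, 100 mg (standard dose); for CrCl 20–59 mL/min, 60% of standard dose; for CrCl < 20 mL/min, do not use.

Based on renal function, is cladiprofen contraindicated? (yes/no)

no

CrCl = (140 − 55) × 82.7 / (72 × 2.9) = 7029.5 / 208.80 ≈ 33.7 mL/min
CrCl ≈ 34 mL/min, which is ≥ 20 mL/min.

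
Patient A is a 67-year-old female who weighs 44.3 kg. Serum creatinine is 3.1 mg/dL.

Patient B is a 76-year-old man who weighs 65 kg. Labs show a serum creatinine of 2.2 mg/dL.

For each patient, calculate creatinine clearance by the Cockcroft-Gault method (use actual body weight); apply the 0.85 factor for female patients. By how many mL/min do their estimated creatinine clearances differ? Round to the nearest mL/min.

Patient A: CrCl = (140 − 67) × 44.3 / (72 × 3.1) × 0.85 = 3233.9 / 223.20 × 0.85 ≈ 12.3 mL/min
Patient B: CrCl = (140 − 76) × 65 / (72 × 2.2) = 4160.0 / 158.40 ≈ 26.3 mL/min
|12.3 − 26.3| = 14.0 mL/min

14 mL/min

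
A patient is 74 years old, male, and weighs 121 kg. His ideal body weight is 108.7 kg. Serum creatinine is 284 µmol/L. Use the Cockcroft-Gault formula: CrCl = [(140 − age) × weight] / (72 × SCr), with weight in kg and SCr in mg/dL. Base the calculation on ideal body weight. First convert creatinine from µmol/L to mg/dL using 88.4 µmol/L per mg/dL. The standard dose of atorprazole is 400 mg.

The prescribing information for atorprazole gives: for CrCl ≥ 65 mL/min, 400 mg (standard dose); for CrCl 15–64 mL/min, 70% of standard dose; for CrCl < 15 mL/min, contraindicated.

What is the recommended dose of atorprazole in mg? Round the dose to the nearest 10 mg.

280 mg

SCr = 284 / 88.4 = 3.213 mg/dL
CrCl = (140 − 74) × 108.7 / (72 × 3.213) = 7174.2 / 231.34 ≈ 31.0 mL/min
CrCl ≈ 31 mL/min → bracket 15–64 mL/min.
70% of 400 mg = 280 mg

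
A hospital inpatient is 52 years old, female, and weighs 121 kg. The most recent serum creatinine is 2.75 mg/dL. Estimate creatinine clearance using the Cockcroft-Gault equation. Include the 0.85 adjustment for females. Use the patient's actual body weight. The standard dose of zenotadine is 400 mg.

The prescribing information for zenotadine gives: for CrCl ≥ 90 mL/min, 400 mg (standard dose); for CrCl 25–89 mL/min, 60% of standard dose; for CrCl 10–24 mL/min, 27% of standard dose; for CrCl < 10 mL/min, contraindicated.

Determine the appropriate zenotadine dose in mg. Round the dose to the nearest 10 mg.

240 mg

CrCl = (140 − 52) × 121 / (72 × 2.75) × 0.85 = 10648.0 / 198.00 × 0.85 ≈ 45.7 mL/min
CrCl ≈ 46 mL/min → bracket 25–89 mL/min.
60% of 400 mg = 240 mg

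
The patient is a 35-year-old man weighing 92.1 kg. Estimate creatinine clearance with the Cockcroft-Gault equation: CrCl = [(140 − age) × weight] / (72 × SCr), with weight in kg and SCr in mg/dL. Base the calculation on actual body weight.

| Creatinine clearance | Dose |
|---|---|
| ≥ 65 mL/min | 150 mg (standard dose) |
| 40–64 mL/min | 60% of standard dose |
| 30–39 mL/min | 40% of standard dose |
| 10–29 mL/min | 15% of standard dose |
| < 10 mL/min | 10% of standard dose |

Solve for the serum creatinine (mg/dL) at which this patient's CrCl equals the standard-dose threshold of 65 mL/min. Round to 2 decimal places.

Standard dose requires CrCl ≥ 65 mL/min.
Set (140 − 35) × 92.1 / (72 × SCr) = 65
SCr = (140 − 35) × 92.1 / (72 × 65) = 2.066 mg/dL

2.07 mg/dL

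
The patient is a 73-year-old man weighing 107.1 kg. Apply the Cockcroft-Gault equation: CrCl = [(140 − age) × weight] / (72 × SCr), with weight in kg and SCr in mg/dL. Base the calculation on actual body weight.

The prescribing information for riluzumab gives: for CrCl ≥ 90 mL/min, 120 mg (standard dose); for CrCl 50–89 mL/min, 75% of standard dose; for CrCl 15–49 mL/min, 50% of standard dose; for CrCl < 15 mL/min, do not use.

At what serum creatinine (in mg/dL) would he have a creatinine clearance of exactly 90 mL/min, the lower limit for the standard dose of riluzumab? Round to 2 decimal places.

1.11 mg/dL

Standard dose requires CrCl ≥ 90 mL/min.
Set (140 − 73) × 107.1 / (72 × SCr) = 90
SCr = (140 − 73) × 107.1 / (72 × 90) = 1.107 mg/dL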